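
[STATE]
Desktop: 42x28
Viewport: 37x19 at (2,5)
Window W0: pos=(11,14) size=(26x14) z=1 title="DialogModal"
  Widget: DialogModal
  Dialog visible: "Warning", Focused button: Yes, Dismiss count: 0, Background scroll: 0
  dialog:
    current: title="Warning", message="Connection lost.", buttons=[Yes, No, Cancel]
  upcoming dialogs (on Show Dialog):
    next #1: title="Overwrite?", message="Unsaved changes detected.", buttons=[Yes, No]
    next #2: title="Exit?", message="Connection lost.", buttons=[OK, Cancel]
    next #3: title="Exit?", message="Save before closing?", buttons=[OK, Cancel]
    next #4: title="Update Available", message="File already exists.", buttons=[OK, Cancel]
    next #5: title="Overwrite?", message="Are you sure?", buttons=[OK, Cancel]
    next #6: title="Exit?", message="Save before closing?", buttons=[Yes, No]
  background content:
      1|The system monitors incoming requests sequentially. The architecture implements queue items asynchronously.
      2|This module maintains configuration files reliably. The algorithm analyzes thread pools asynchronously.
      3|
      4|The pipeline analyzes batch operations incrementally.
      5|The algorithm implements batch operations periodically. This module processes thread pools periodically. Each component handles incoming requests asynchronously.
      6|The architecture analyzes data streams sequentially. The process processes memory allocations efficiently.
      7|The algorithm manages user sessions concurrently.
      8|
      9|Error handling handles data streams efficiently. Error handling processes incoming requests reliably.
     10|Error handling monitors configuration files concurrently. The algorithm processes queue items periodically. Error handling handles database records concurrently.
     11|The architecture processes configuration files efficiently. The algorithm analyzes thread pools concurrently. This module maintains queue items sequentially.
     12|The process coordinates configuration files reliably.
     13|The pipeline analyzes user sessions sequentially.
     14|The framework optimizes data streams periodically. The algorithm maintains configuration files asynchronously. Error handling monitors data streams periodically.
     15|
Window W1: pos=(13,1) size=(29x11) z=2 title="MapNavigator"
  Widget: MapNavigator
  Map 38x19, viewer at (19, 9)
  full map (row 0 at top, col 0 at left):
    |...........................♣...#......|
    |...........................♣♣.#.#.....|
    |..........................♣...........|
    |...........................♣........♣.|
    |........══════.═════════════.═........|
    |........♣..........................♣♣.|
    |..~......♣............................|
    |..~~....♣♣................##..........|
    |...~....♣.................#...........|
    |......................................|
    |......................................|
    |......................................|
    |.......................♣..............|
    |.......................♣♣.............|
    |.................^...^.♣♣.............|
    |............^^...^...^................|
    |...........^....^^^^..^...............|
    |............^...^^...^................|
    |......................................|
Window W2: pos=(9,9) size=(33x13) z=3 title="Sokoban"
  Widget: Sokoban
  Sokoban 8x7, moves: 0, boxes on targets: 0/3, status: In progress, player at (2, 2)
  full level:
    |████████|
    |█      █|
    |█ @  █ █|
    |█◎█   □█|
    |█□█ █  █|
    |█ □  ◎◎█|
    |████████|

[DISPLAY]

           ┃..♣♣................##...
           ┃..♣.................#....
           ┃.............@...........
           ┃.........................
       ┏━━━━━━━━━━━━━━━━━━━━━━━━━━━━━
       ┃ Sokoban                     
       ┠─────────────────────────────
       ┃████████                     
       ┃█      █                     
       ┃█ @  █ █                     
       ┃█◎█   □█                     
       ┃█□█ █  █                     
       ┃█ □  ◎◎█                     
       ┃████████                     
       ┃Moves: 0  0/3                
       ┃                             
       ┗━━━━━━━━━━━━━━━━━━━━━━━━━━━━━
         ┃Th│[Yes]  No   Cancel│ze┃  
         ┃Th└──────────────────┘us┃  


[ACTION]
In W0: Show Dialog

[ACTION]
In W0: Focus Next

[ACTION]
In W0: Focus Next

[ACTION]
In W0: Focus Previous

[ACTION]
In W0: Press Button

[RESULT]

           ┃..♣♣................##...
           ┃..♣.................#....
           ┃.............@...........
           ┃.........................
       ┏━━━━━━━━━━━━━━━━━━━━━━━━━━━━━
       ┃ Sokoban                     
       ┠─────────────────────────────
       ┃████████                     
       ┃█      █                     
       ┃█ @  █ █                     
       ┃█◎█   □█                     
       ┃█□█ █  █                     
       ┃█ □  ◎◎█                     
       ┃████████                     
       ┃Moves: 0  0/3                
       ┃                             
       ┗━━━━━━━━━━━━━━━━━━━━━━━━━━━━━
         ┃The architecture analyze┃  
         ┃The algorithm manages us┃  


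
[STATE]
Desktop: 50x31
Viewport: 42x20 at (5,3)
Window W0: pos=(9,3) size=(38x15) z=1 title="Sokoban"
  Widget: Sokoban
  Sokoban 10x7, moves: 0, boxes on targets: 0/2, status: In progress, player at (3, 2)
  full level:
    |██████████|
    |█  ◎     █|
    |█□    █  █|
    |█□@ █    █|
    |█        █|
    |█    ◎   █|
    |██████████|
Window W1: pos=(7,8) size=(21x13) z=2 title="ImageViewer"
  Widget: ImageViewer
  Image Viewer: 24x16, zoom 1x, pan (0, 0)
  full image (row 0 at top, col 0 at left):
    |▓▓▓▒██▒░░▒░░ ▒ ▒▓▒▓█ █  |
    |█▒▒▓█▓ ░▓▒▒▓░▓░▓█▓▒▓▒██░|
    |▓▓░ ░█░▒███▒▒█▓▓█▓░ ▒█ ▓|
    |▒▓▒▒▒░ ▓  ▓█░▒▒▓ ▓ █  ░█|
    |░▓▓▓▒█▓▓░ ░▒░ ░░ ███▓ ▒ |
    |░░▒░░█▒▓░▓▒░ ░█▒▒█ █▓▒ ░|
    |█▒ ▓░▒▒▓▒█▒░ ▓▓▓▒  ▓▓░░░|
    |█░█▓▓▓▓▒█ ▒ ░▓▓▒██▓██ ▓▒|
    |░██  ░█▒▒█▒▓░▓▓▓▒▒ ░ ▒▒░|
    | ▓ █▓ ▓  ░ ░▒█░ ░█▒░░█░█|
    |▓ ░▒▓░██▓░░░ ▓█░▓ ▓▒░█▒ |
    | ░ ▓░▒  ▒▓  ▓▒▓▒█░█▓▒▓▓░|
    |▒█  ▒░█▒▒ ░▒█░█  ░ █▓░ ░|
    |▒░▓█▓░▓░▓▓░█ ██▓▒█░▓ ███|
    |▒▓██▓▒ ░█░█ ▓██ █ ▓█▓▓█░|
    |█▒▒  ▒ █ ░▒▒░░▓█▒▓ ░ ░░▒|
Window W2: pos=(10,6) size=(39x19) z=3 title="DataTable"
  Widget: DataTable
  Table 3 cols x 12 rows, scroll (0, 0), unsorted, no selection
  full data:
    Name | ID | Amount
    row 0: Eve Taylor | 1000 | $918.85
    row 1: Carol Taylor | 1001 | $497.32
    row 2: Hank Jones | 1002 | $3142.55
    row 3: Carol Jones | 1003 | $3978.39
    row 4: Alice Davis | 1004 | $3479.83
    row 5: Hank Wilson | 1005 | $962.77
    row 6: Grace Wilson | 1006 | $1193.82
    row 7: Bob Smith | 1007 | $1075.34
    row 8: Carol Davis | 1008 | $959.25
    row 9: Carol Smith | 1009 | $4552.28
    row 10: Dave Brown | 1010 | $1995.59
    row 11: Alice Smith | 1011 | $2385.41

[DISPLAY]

    ┏━━━━━━━━━━━━━━━━━━━━━━━━━━━━━━━━━━━━┓
    ┃ Sokoban                            ┃
    ┠────────────────────────────────────┨
    ┃┏━━━━━━━━━━━━━━━━━━━━━━━━━━━━━━━━━━━━
    ┃┃ DataTable                          
  ┏━━┠────────────────────────────────────
  ┃ I┃Name        │ID  │Amount            
  ┠──┃────────────┼────┼────────          
  ┃▓▓┃Eve Taylor  │1000│$918.85           
  ┃█▒┃Carol Taylor│1001│$497.32           
  ┃▓▓┃Hank Jones  │1002│$3142.55          
  ┃▒▓┃Carol Jones │1003│$3978.39          
  ┃░▓┃Alice Davis │1004│$3479.83          
  ┃░░┃Hank Wilson │1005│$962.77           
  ┃█▒┃Grace Wilson│1006│$1193.82          
  ┃█░┃Bob Smith   │1007│$1075.34          
  ┃░█┃Carol Davis │1008│$959.25           
  ┗━━┃Carol Smith │1009│$4552.28          
     ┃Dave Brown  │1010│$1995.59          
     ┃Alice Smith │1011│$2385.41          


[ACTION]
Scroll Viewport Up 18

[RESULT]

                                          
                                          
                                          
    ┏━━━━━━━━━━━━━━━━━━━━━━━━━━━━━━━━━━━━┓
    ┃ Sokoban                            ┃
    ┠────────────────────────────────────┨
    ┃┏━━━━━━━━━━━━━━━━━━━━━━━━━━━━━━━━━━━━
    ┃┃ DataTable                          
  ┏━━┠────────────────────────────────────
  ┃ I┃Name        │ID  │Amount            
  ┠──┃────────────┼────┼────────          
  ┃▓▓┃Eve Taylor  │1000│$918.85           
  ┃█▒┃Carol Taylor│1001│$497.32           
  ┃▓▓┃Hank Jones  │1002│$3142.55          
  ┃▒▓┃Carol Jones │1003│$3978.39          
  ┃░▓┃Alice Davis │1004│$3479.83          
  ┃░░┃Hank Wilson │1005│$962.77           
  ┃█▒┃Grace Wilson│1006│$1193.82          
  ┃█░┃Bob Smith   │1007│$1075.34          
  ┃░█┃Carol Davis │1008│$959.25           


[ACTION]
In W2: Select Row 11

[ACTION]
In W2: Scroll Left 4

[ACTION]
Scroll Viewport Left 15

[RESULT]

                                          
                                          
                                          
         ┏━━━━━━━━━━━━━━━━━━━━━━━━━━━━━━━━
         ┃ Sokoban                        
         ┠────────────────────────────────
         ┃┏━━━━━━━━━━━━━━━━━━━━━━━━━━━━━━━
         ┃┃ DataTable                     
       ┏━━┠───────────────────────────────
       ┃ I┃Name        │ID  │Amount       
       ┠──┃────────────┼────┼────────     
       ┃▓▓┃Eve Taylor  │1000│$918.85      
       ┃█▒┃Carol Taylor│1001│$497.32      
       ┃▓▓┃Hank Jones  │1002│$3142.55     
       ┃▒▓┃Carol Jones │1003│$3978.39     
       ┃░▓┃Alice Davis │1004│$3479.83     
       ┃░░┃Hank Wilson │1005│$962.77      
       ┃█▒┃Grace Wilson│1006│$1193.82     
       ┃█░┃Bob Smith   │1007│$1075.34     
       ┃░█┃Carol Davis │1008│$959.25      


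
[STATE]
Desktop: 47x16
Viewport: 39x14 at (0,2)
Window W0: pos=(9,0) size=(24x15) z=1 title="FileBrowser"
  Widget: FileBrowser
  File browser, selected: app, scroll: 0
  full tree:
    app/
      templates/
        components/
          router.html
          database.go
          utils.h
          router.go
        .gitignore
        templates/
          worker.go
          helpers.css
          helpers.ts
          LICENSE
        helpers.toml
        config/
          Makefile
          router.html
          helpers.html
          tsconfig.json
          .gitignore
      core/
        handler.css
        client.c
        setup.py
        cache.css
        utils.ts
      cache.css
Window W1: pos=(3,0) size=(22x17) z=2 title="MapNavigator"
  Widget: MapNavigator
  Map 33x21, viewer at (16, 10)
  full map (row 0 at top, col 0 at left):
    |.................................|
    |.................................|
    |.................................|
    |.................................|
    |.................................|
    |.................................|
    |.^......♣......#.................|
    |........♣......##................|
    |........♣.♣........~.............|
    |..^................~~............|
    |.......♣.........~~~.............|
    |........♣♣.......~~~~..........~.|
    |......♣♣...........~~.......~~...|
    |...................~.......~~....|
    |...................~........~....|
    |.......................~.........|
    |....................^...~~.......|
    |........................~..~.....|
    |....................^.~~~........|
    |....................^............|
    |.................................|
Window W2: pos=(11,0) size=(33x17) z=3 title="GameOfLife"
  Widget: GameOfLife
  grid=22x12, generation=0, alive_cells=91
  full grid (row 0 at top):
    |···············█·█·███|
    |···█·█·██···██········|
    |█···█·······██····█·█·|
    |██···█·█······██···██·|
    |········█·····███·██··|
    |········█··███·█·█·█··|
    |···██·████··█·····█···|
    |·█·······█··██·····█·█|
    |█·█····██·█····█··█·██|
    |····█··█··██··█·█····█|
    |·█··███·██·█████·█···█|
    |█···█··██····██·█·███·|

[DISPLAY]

   ┠───────┠───────────────────────────
   ┃.......┃Gen: 0                     
   ┃.......┃···············█·█·███     
   ┃..♣....┃···█·█·██···██········     
   ┃..♣....┃█···█·······██····█·█·     
   ┃..♣.♣..┃██···█·█······██···██·     
   ┃.......┃········█·····███·██··     
   ┃.♣.....┃········█··███·█·█·█··     
   ┃..♣♣...┃···██·████··█·····█···     
   ┃♣♣.....┃·█·······█··██·····█·█     
   ┃.......┃█·█····██·█····█··█·██     
   ┃.......┃····█··█··██··█·█····█     
   ┃.......┃·█··███·██·█████·█···█     
   ┃.......┃█···█··██····██·█·███·     


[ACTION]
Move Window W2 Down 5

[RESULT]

   ┠───────┃Gen: 0                     
   ┃.......┃···············█·█·███     
   ┃.......┃···█·█·██···██········     
   ┃..♣....┃█···█·······██····█·█·     
   ┃..♣....┃██···█·█······██···██·     
   ┃..♣.♣..┃········█·····███·██··     
   ┃.......┃········█··███·█·█·█··     
   ┃.♣.....┃···██·████··█·····█···     
   ┃..♣♣...┃·█·······█··██·····█·█     
   ┃♣♣.....┃█·█····██·█····█··█·██     
   ┃.......┃····█··█··██··█·█····█     
   ┃.......┃·█··███·██·█████·█···█     
   ┃.......┃█···█··██····██·█·███·     
   ┃.......┗━━━━━━━━━━━━━━━━━━━━━━━━━━━


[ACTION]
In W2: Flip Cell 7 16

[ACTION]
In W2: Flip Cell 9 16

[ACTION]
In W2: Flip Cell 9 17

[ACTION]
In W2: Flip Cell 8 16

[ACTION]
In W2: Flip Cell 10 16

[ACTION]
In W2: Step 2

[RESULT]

   ┠───────┃Gen: 2                     
   ┃.......┃·············█········     
   ┃.......┃····██······██·····███     
   ┃..♣....┃██··██······█····█·███     
   ┃..♣....┃██····█·········██····     
   ┃..♣.♣..┃···········███···█····     
   ┃.......┃·······█·███████···██·     
   ┃.♣.....┃··█······█············     
   ┃..♣♣...┃·██···█··············█     
   ┃♣♣.....┃██··█··█·██·····█····█     
   ┃.......┃···███·█████████·██··█     
   ┃.......┃··█···█··██······█···█     
   ┃.......┃···██·█████·······███·     
   ┃.......┗━━━━━━━━━━━━━━━━━━━━━━━━━━━


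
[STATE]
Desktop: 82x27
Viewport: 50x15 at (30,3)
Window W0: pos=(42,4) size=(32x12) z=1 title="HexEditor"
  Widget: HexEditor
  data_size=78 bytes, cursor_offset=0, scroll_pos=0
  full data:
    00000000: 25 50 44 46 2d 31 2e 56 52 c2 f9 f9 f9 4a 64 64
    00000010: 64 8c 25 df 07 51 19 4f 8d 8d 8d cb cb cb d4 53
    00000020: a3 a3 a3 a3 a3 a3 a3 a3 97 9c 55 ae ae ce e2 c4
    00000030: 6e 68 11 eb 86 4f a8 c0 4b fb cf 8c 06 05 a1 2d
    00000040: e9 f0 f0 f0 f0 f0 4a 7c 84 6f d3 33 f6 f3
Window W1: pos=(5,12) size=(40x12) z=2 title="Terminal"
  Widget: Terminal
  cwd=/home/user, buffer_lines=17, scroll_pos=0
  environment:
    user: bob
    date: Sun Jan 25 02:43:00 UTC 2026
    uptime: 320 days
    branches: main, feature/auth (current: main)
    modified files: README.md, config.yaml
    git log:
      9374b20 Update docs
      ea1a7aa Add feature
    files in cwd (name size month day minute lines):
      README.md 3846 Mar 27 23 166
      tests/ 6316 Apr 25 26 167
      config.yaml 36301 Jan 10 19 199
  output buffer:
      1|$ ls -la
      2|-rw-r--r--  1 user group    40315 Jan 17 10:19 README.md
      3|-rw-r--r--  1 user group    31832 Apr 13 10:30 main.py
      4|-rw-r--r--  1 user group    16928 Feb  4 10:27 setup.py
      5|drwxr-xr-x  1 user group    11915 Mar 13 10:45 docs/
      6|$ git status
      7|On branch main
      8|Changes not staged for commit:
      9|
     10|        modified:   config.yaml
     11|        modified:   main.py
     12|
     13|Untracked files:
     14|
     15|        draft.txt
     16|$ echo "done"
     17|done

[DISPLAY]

                                                  
            ┏━━━━━━━━━━━━━━━━━━━━━━━━━━━━━━┓      
            ┃ HexEditor                    ┃      
            ┠──────────────────────────────┨      
            ┃00000000  25 50 44 46 2d 31 2e┃      
            ┃00000010  64 8c 25 df 07 51 19┃      
            ┃00000020  a3 a3 a3 a3 a3 a3 a3┃      
            ┃00000030  6e 68 11 eb 86 4f a8┃      
            ┃00000040  e9 f0 f0 f0 f0 f0 4a┃      
━━━━━━━━━━━━━━┓                            ┃      
              ┃                            ┃      
──────────────┨                            ┃      
              ┃━━━━━━━━━━━━━━━━━━━━━━━━━━━━┛      
    40315 Jan ┃                                   
    31832 Apr ┃                                   


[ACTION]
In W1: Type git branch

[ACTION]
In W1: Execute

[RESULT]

                                                  
            ┏━━━━━━━━━━━━━━━━━━━━━━━━━━━━━━┓      
            ┃ HexEditor                    ┃      
            ┠──────────────────────────────┨      
            ┃00000000  25 50 44 46 2d 31 2e┃      
            ┃00000010  64 8c 25 df 07 51 19┃      
            ┃00000020  a3 a3 a3 a3 a3 a3 a3┃      
            ┃00000030  6e 68 11 eb 86 4f a8┃      
            ┃00000040  e9 f0 f0 f0 f0 f0 4a┃      
━━━━━━━━━━━━━━┓                            ┃      
              ┃                            ┃      
──────────────┨                            ┃      
              ┃━━━━━━━━━━━━━━━━━━━━━━━━━━━━┛      
              ┃                                   
              ┃                                   


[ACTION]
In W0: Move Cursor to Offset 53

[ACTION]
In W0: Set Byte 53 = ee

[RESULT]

                                                  
            ┏━━━━━━━━━━━━━━━━━━━━━━━━━━━━━━┓      
            ┃ HexEditor                    ┃      
            ┠──────────────────────────────┨      
            ┃00000000  25 50 44 46 2d 31 2e┃      
            ┃00000010  64 8c 25 df 07 51 19┃      
            ┃00000020  a3 a3 a3 a3 a3 a3 a3┃      
            ┃00000030  6e 68 11 eb 86 EE a8┃      
            ┃00000040  e9 f0 f0 f0 f0 f0 4a┃      
━━━━━━━━━━━━━━┓                            ┃      
              ┃                            ┃      
──────────────┨                            ┃      
              ┃━━━━━━━━━━━━━━━━━━━━━━━━━━━━┛      
              ┃                                   
              ┃                                   


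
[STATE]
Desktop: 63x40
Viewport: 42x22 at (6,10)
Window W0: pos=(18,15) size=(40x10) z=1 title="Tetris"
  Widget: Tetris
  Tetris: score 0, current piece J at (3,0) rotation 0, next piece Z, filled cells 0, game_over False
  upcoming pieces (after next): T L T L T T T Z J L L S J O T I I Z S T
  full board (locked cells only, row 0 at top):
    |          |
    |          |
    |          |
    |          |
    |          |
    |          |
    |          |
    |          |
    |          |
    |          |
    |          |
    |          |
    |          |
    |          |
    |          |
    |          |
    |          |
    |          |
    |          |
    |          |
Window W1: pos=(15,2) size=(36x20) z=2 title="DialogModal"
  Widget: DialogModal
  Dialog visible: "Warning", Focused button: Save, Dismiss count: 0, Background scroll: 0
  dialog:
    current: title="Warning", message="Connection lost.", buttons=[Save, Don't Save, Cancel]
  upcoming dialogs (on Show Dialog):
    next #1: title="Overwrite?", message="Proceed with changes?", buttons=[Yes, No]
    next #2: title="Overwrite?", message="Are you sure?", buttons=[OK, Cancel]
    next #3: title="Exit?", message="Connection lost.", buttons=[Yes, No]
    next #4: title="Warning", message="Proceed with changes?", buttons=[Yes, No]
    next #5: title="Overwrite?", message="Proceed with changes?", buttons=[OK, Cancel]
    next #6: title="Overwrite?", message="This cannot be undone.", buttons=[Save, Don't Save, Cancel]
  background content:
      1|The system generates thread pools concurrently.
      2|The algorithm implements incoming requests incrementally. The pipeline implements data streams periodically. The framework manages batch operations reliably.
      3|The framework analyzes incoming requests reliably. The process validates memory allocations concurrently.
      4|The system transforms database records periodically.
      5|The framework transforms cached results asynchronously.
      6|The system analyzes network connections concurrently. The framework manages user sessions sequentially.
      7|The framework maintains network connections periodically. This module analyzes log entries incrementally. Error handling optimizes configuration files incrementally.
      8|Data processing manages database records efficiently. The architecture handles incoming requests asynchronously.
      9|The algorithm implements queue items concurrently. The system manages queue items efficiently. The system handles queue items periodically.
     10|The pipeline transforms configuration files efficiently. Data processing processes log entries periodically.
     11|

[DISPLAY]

         ┃Th┌────────────────────────────┐
         ┃Th│          Warning           │
         ┃Da│      Connection lost.      │
         ┃Th│[Save]  Don't Save   Cancel │
         ┃Th└────────────────────────────┘
         ┃                                
         ┃                                
         ┃                                
         ┃                                
         ┃                                
         ┃                                
         ┗━━━━━━━━━━━━━━━━━━━━━━━━━━━━━━━━
            ┃          │                  
            ┃          │                  
            ┗━━━━━━━━━━━━━━━━━━━━━━━━━━━━━
                                          
                                          
                                          
                                          
                                          
                                          
                                          


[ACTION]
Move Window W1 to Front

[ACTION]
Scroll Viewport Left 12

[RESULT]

               ┃Th┌───────────────────────
               ┃Th│          Warning      
               ┃Da│      Connection lost. 
               ┃Th│[Save]  Don't Save   Ca
               ┃Th└───────────────────────
               ┃                          
               ┃                          
               ┃                          
               ┃                          
               ┃                          
               ┃                          
               ┗━━━━━━━━━━━━━━━━━━━━━━━━━━
                  ┃          │            
                  ┃          │            
                  ┗━━━━━━━━━━━━━━━━━━━━━━━
                                          
                                          
                                          
                                          
                                          
                                          
                                          


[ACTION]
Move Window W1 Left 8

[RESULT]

       ┃Th┌────────────────────────────┐ec
       ┃Th│          Warning           │co
       ┃Da│      Connection lost.      │ r
       ┃Th│[Save]  Don't Save   Cancel │te
       ┃Th└────────────────────────────┘at
       ┃                                  
       ┃                                  
       ┃                                  
       ┃                                  
       ┃                                  
       ┃                                  
       ┗━━━━━━━━━━━━━━━━━━━━━━━━━━━━━━━━━━
                  ┃          │            
                  ┃          │            
                  ┗━━━━━━━━━━━━━━━━━━━━━━━
                                          
                                          
                                          
                                          
                                          
                                          
                                          


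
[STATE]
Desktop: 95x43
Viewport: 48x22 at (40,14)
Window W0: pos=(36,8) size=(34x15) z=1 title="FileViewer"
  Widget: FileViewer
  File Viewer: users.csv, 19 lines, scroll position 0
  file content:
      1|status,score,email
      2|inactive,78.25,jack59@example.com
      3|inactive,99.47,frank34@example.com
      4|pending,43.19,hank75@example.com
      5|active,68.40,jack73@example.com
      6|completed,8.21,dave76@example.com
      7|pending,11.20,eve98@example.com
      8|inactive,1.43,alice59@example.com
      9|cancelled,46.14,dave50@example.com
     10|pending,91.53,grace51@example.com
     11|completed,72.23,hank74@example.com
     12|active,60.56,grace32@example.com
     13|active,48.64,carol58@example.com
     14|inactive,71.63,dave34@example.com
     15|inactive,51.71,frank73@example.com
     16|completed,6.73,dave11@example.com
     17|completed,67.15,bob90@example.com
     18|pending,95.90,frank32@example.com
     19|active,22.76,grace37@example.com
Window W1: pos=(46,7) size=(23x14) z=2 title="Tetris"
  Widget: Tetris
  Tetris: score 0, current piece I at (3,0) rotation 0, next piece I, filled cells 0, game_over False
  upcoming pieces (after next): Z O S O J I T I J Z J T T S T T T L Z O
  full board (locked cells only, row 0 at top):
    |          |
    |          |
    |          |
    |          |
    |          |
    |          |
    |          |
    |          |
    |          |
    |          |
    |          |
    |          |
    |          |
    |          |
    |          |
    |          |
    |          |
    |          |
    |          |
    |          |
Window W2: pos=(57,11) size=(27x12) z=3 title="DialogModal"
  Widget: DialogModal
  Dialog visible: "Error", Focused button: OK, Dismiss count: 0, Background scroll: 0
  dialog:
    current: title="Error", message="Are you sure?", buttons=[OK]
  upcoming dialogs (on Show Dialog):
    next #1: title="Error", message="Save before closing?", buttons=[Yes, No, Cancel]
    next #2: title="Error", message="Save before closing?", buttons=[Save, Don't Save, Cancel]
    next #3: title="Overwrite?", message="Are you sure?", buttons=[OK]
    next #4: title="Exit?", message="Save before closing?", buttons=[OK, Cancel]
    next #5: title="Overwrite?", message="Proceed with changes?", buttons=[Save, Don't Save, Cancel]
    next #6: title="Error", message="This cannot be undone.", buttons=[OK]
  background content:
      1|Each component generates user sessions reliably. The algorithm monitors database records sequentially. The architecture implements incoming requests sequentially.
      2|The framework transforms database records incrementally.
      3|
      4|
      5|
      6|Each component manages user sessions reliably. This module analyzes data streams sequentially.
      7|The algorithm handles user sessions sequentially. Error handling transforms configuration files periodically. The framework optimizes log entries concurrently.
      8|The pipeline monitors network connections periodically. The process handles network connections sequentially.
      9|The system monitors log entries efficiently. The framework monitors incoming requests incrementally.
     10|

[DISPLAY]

ding,4┃          ┃Each component generates ┃    
ive,68┃          ┃The ┌───────────────┐rms ┃    
pleted┃          ┃    │     Error     │    ┃    
ding,1┃          ┃    │ Are you sure? │    ┃    
ctive,┃          ┃    │      [OK]     │    ┃    
celled┃          ┃Each└───────────────┘s us┃    
ding,9┗━━━━━━━━━━┃The algorithm handles use┃    
pleted,72.23,hank┃The pipeline monitors net┃    
━━━━━━━━━━━━━━━━━┗━━━━━━━━━━━━━━━━━━━━━━━━━┛    
                                                
                                                
                                                
                                                
                                                
                                                
                                                
                                                
                                                
                                                
                                                
                                                
                                                


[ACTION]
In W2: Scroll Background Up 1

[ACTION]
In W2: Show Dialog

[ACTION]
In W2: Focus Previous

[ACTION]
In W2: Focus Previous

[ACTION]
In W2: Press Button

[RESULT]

ding,4┃          ┃Each component generates ┃    
ive,68┃          ┃The framework transforms ┃    
pleted┃          ┃                         ┃    
ding,1┃          ┃                         ┃    
ctive,┃          ┃                         ┃    
celled┃          ┃Each component manages us┃    
ding,9┗━━━━━━━━━━┃The algorithm handles use┃    
pleted,72.23,hank┃The pipeline monitors net┃    
━━━━━━━━━━━━━━━━━┗━━━━━━━━━━━━━━━━━━━━━━━━━┛    
                                                
                                                
                                                
                                                
                                                
                                                
                                                
                                                
                                                
                                                
                                                
                                                
                                                


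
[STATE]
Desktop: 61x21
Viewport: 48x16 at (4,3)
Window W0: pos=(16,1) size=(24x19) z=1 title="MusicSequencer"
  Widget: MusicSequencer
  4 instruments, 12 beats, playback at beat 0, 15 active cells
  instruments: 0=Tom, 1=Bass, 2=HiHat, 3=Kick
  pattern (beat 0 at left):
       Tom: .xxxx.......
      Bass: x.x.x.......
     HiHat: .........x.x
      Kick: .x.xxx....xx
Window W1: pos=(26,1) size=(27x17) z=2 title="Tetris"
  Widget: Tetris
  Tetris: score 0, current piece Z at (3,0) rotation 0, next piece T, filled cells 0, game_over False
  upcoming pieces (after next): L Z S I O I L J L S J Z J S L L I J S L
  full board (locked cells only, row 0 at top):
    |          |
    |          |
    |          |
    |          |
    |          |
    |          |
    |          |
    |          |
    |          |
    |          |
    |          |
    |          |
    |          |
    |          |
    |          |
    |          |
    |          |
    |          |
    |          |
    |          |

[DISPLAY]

            ┠─────────┠─────────────────────────
            ┃      ▼12┃          │Next:         
            ┃   Tom·██┃          │ ▒            
            ┃  Bass█·█┃          │▒▒▒           
            ┃ HiHat···┃          │              
            ┃  Kick·█·┃          │              
            ┃         ┃          │              
            ┃         ┃          │Score:        
            ┃         ┃          │0             
            ┃         ┃          │              
            ┃         ┃          │              
            ┃         ┃          │              
            ┃         ┃          │              
            ┃         ┃          │              
            ┃         ┗━━━━━━━━━━━━━━━━━━━━━━━━━
            ┃                      ┃            


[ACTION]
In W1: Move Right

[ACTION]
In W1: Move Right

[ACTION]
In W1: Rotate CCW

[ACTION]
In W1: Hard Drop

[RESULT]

            ┠─────────┠─────────────────────────
            ┃      ▼12┃          │Next:         
            ┃   Tom·██┃          │  ▒           
            ┃  Bass█·█┃          │▒▒▒           
            ┃ HiHat···┃          │              
            ┃  Kick·█·┃          │              
            ┃         ┃          │              
            ┃         ┃          │Score:        
            ┃         ┃          │0             
            ┃         ┃          │              
            ┃         ┃          │              
            ┃         ┃      ▓   │              
            ┃         ┃     ▓▓   │              
            ┃         ┃     ▓    │              
            ┃         ┗━━━━━━━━━━━━━━━━━━━━━━━━━
            ┃                      ┃            


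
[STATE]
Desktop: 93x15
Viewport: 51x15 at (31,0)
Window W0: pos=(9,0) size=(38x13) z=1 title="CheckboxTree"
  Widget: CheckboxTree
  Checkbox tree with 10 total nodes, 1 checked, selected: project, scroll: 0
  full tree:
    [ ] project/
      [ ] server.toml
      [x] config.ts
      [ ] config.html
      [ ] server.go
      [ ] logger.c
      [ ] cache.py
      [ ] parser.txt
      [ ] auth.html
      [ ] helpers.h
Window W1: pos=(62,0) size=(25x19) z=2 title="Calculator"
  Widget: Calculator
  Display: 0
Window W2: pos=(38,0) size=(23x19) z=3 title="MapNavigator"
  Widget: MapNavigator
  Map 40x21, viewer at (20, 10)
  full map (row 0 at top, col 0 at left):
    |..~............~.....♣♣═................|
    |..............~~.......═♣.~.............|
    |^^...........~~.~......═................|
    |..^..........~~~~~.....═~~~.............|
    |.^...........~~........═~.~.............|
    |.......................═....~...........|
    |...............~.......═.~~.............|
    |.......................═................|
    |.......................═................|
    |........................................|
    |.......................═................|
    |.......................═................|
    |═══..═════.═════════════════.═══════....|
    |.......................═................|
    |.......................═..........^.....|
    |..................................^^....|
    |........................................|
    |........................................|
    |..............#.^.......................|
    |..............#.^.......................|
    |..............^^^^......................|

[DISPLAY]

━━━━━━━┏━━━━━━━━━━━━━━━━━━━━━┓ ┏━━━━━━━━━━━━━━━━━━━
       ┃ MapNavigator        ┃ ┃ Calculator        
───────┠─────────────────────┨ ┠───────────────────
       ┃...~~~~~.....═~~~....┃ ┃                   
       ┃...~~........═~.~....┃ ┃┌───┬───┬───┬───┐  
       ┃.............═....~..┃ ┃│ 7 │ 8 │ 9 │ ÷ │  
       ┃.....~.......═.~~....┃ ┃├───┼───┼───┼───┤  
       ┃.............═.......┃ ┃│ 4 │ 5 │ 6 │ × │  
       ┃.............═.......┃ ┃├───┼───┼───┼───┤  
       ┃.....................┃ ┃│ 1 │ 2 │ 3 │ - │  
       ┃..........@..═.......┃ ┃├───┼───┼───┼───┤  
       ┃.............═.......┃ ┃│ 0 │ . │ = │ + │  
━━━━━━━┃.═════════════════.══┃ ┃├───┼───┼───┼───┤  
       ┃.............═.......┃ ┃│ C │ MC│ MR│ M+│  
       ┃.............═.......┃ ┃└───┴───┴───┴───┘  


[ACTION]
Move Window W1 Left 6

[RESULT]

━━━━━━━┏━━━━━━━━━━━━━━━━━━━━━┓━━━━━━━━━━━━━━━━━━━┓ 
       ┃ MapNavigator        ┃culator            ┃ 
───────┠─────────────────────┨───────────────────┨ 
       ┃...~~~~~.....═~~~....┃                  0┃ 
       ┃...~~........═~.~....┃┬───┬───┬───┐      ┃ 
       ┃.............═....~..┃│ 8 │ 9 │ ÷ │      ┃ 
       ┃.....~.......═.~~....┃┼───┼───┼───┤      ┃ 
       ┃.............═.......┃│ 5 │ 6 │ × │      ┃ 
       ┃.............═.......┃┼───┼───┼───┤      ┃ 
       ┃.....................┃│ 2 │ 3 │ - │      ┃ 
       ┃..........@..═.......┃┼───┼───┼───┤      ┃ 
       ┃.............═.......┃│ . │ = │ + │      ┃ 
━━━━━━━┃.═════════════════.══┃┼───┼───┼───┤      ┃ 
       ┃.............═.......┃│ MC│ MR│ M+│      ┃ 
       ┃.............═.......┃┴───┴───┴───┘      ┃ 


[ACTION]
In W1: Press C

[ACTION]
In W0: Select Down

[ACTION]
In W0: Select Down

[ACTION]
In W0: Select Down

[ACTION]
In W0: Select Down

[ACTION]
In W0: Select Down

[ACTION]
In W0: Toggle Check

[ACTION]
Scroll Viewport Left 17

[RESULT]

━━━━━━━━━━━━━━━━━━━━━━━━┏━━━━━━━━━━━━━━━━━━━━━┓━━━━
ckboxTree               ┃ MapNavigator        ┃cula
────────────────────────┠─────────────────────┨────
 project/               ┃...~~~~~.....═~~~....┃    
 ] server.toml          ┃...~~........═~.~....┃┬───
x] config.ts            ┃.............═....~..┃│ 8 
 ] config.html          ┃.....~.......═.~~....┃┼───
 ] server.go            ┃.............═.......┃│ 5 
x] logger.c             ┃.............═.......┃┼───
 ] cache.py             ┃.....................┃│ 2 
 ] parser.txt           ┃..........@..═.......┃┼───
 ] auth.html            ┃.............═.......┃│ . 
━━━━━━━━━━━━━━━━━━━━━━━━┃.═════════════════.══┃┼───
                        ┃.............═.......┃│ MC
                        ┃.............═.......┃┴───
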